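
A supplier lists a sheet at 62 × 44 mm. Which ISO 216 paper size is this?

B9 (44 × 62 mm)

Aspect ratio 62/44 ≈ 1.409 — close to the ISO √2 ≈ 1.414.
In the B-series (B0 = 1000 × 1414 mm): B9 = 44 × 62 mm.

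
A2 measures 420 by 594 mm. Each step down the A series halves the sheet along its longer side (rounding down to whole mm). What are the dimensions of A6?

105 × 148 mm

A3: ⌊594/2⌋ × 420 = 297 × 420 mm
A4: ⌊420/2⌋ × 297 = 210 × 297 mm
A5: ⌊297/2⌋ × 210 = 148 × 210 mm
A6: ⌊210/2⌋ × 148 = 105 × 148 mm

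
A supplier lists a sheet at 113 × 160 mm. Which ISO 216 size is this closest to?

C6 (114 × 162 mm)

Aspect ratio 160/113 ≈ 1.416 — close to the ISO √2 ≈ 1.414.
In the C-series (envelope sizes, between A and B): C6 = 114 × 162 mm.
Off by 3 mm total — nearest standard size.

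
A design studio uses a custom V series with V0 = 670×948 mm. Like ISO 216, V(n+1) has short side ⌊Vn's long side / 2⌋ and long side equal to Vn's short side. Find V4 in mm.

V1: ⌊948/2⌋ × 670 = 474 × 670 mm
V2: ⌊670/2⌋ × 474 = 335 × 474 mm
V3: ⌊474/2⌋ × 335 = 237 × 335 mm
V4: ⌊335/2⌋ × 237 = 167 × 237 mm

167 × 237 mm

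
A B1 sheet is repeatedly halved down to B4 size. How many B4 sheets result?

B1 = 707 × 1000 mm; B4 = 250 × 353 mm.
Each halving step doubles the count; 3 steps from B1 to B4.
2^3 = 8.

8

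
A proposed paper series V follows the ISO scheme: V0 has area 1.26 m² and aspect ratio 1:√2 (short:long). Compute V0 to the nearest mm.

Let the short side be w mm. Then w · w√2 = 1.26 m² = 1,260,000 mm².
w² = 1,260,000/√2, so w ≈ 943.9 mm; long side = w√2 ≈ 1334.9 mm.

944 × 1335 mm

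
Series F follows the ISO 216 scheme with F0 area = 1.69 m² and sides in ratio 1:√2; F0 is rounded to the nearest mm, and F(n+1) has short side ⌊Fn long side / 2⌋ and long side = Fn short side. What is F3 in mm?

Let F0's short side be w mm. w · w√2 = 1.69 m² = 1,690,000 mm², so w ≈ 1093.2 mm and w√2 ≈ 1546.0 mm → F0 = 1093 × 1546 mm.
F1: ⌊1546/2⌋ × 1093 = 773 × 1093 mm
F2: ⌊1093/2⌋ × 773 = 546 × 773 mm
F3: ⌊773/2⌋ × 546 = 386 × 546 mm

386 × 546 mm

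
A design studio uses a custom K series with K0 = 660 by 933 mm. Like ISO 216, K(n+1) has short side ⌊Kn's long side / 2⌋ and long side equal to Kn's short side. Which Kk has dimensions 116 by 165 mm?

K5

K0: 660 × 933 mm
K1: 466 × 660 mm
K2: 330 × 466 mm
K3: 233 × 330 mm
K4: 165 × 233 mm
K5: 116 × 165 mm
K6: 82 × 116 mm
→ matches K5.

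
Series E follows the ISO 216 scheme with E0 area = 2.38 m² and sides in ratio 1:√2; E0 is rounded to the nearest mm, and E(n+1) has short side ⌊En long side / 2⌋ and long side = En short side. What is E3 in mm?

Let E0's short side be w mm. w · w√2 = 2.38 m² = 2,380,000 mm², so w ≈ 1297.3 mm and w√2 ≈ 1834.6 mm → E0 = 1297 × 1835 mm.
E1: ⌊1835/2⌋ × 1297 = 917 × 1297 mm
E2: ⌊1297/2⌋ × 917 = 648 × 917 mm
E3: ⌊917/2⌋ × 648 = 458 × 648 mm

458 × 648 mm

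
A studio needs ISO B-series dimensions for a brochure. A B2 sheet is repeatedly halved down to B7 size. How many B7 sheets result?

B2 = 500 × 707 mm; B7 = 88 × 125 mm.
Each halving step doubles the count; 5 steps from B2 to B7.
2^5 = 32.

32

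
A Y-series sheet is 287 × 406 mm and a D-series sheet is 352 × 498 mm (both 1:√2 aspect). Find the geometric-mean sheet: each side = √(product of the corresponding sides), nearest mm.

Short side: √(287 · 352) = √101024 ≈ 317.8 → 318 mm
Long side: √(406 · 498) = √202188 ≈ 449.7 → 450 mm

318 × 450 mm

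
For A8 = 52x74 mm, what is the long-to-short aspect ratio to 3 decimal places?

1.423

74 / 52 = 1.423
ISO 216 targets √2 ≈ 1.414; the +0.009 deviation is from mm rounding.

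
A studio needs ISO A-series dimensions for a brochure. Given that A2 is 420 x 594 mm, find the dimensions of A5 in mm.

148 × 210 mm

A3: ⌊594/2⌋ × 420 = 297 × 420 mm
A4: ⌊420/2⌋ × 297 = 210 × 297 mm
A5: ⌊297/2⌋ × 210 = 148 × 210 mm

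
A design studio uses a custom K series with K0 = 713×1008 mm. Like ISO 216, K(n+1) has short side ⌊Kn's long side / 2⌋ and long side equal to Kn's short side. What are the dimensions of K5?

K1: ⌊1008/2⌋ × 713 = 504 × 713 mm
K2: ⌊713/2⌋ × 504 = 356 × 504 mm
K3: ⌊504/2⌋ × 356 = 252 × 356 mm
K4: ⌊356/2⌋ × 252 = 178 × 252 mm
K5: ⌊252/2⌋ × 178 = 126 × 178 mm

126 × 178 mm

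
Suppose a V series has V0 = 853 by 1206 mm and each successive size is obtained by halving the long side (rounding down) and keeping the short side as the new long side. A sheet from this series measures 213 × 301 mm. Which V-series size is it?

V4

V0: 853 × 1206 mm
V1: 603 × 853 mm
V2: 426 × 603 mm
V3: 301 × 426 mm
V4: 213 × 301 mm
V5: 150 × 213 mm
→ matches V4.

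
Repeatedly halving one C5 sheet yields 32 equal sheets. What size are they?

C10

32 = 2^5, so 5 halving steps.
C5 → C6 → … → C10 after 5 steps.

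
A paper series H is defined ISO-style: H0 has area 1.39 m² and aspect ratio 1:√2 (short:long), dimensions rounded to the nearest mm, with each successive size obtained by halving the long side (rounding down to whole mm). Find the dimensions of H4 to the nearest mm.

Let H0's short side be w mm. w · w√2 = 1.39 m² = 1,390,000 mm², so w ≈ 991.4 mm and w√2 ≈ 1402.1 mm → H0 = 991 × 1402 mm.
H1: ⌊1402/2⌋ × 991 = 701 × 991 mm
H2: ⌊991/2⌋ × 701 = 495 × 701 mm
H3: ⌊701/2⌋ × 495 = 350 × 495 mm
H4: ⌊495/2⌋ × 350 = 247 × 350 mm

247 × 350 mm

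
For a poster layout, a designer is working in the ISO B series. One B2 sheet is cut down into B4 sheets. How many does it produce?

Each ISO step halves the sheet: 1 × B2 → 2 × B3 → 4 × B4
From B2 to B4 is 2 halving steps: 2^2 = 4.

4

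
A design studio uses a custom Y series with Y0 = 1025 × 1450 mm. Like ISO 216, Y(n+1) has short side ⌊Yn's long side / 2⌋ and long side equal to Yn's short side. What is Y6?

128 × 181 mm

Y1 = 725 × 1025 mm (from Y0 by 1 halving).
Y2: ⌊1025/2⌋ × 725 = 512 × 725 mm
Y3: ⌊725/2⌋ × 512 = 362 × 512 mm
Y4: ⌊512/2⌋ × 362 = 256 × 362 mm
Y5: ⌊362/2⌋ × 256 = 181 × 256 mm
Y6: ⌊256/2⌋ × 181 = 128 × 181 mm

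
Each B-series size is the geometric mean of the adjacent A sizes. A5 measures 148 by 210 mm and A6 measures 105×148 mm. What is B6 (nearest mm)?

125 × 176 mm

Short side: √(148 · 105) = √15540 ≈ 124.7 → 125 mm
Long side: √(210 · 148) = √31080 ≈ 176.3 → 176 mm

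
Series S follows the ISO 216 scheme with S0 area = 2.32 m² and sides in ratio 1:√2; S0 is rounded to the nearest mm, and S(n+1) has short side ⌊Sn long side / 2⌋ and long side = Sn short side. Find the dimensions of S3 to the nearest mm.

Let S0's short side be w mm. w · w√2 = 2.32 m² = 2,320,000 mm², so w ≈ 1280.8 mm and w√2 ≈ 1811.3 mm → S0 = 1281 × 1811 mm.
S1: ⌊1811/2⌋ × 1281 = 905 × 1281 mm
S2: ⌊1281/2⌋ × 905 = 640 × 905 mm
S3: ⌊905/2⌋ × 640 = 452 × 640 mm

452 × 640 mm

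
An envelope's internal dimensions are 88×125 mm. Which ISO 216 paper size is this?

B7 (88 × 125 mm)

Aspect ratio 125/88 ≈ 1.420 — close to the ISO √2 ≈ 1.414.
In the B-series (B0 = 1000 × 1414 mm): B7 = 88 × 125 mm.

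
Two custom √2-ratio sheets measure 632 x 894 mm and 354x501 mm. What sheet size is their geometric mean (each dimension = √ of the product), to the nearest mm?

473 × 669 mm

Short side: √(632 · 354) = √223728 ≈ 473.0 → 473 mm
Long side: √(894 · 501) = √447894 ≈ 669.2 → 669 mm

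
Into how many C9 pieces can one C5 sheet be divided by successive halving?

Each ISO step halves the sheet: 1 × C5 → 2 × C6 → 4 × C7 → 8 × C8 → …
From C5 to C9 is 4 halving steps: 2^4 = 16.

16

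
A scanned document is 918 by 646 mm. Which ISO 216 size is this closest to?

C1 (648 × 917 mm)

Aspect ratio 918/646 ≈ 1.421 — close to the ISO √2 ≈ 1.414.
In the C-series (envelope sizes, between A and B): C1 = 648 × 917 mm.
Off by 3 mm total — nearest standard size.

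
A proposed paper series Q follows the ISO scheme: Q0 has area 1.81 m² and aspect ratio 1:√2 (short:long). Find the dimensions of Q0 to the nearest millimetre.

Let the short side be w mm. Then w · w√2 = 1.81 m² = 1,810,000 mm².
w² = 1,810,000/√2, so w ≈ 1131.3 mm; long side = w√2 ≈ 1599.9 mm.

1131 × 1600 mm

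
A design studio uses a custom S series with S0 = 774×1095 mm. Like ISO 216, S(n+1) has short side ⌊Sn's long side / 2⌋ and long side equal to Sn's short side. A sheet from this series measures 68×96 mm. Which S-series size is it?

S0: 774 × 1095 mm
S1: 547 × 774 mm
S2: 387 × 547 mm
S3: 273 × 387 mm
S4: 193 × 273 mm
S5: 136 × 193 mm
S6: 96 × 136 mm
S7: 68 × 96 mm
S8: 48 × 68 mm
→ matches S7.

S7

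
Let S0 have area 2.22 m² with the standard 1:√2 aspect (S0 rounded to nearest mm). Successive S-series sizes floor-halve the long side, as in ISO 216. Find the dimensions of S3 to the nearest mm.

443 × 626 mm

Let S0's short side be w mm. w · w√2 = 2.22 m² = 2,220,000 mm², so w ≈ 1252.9 mm and w√2 ≈ 1771.9 mm → S0 = 1253 × 1772 mm.
S1: ⌊1772/2⌋ × 1253 = 886 × 1253 mm
S2: ⌊1253/2⌋ × 886 = 626 × 886 mm
S3: ⌊886/2⌋ × 626 = 443 × 626 mm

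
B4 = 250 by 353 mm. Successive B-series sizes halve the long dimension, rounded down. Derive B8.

B5: ⌊353/2⌋ × 250 = 176 × 250 mm
B6: ⌊250/2⌋ × 176 = 125 × 176 mm
B7: ⌊176/2⌋ × 125 = 88 × 125 mm
B8: ⌊125/2⌋ × 88 = 62 × 88 mm

62 × 88 mm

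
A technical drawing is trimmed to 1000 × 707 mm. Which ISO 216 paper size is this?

B1 (707 × 1000 mm)

Aspect ratio 1000/707 ≈ 1.414 — close to the ISO √2 ≈ 1.414.
In the B-series (B0 = 1000 × 1414 mm): B1 = 707 × 1000 mm.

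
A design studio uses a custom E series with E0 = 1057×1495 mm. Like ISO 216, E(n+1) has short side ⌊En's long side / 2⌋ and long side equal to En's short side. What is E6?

E1 = 747 × 1057 mm (from E0 by 1 halving).
E2: ⌊1057/2⌋ × 747 = 528 × 747 mm
E3: ⌊747/2⌋ × 528 = 373 × 528 mm
E4: ⌊528/2⌋ × 373 = 264 × 373 mm
E5: ⌊373/2⌋ × 264 = 186 × 264 mm
E6: ⌊264/2⌋ × 186 = 132 × 186 mm

132 × 186 mm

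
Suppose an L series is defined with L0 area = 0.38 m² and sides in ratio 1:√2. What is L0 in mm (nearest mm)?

Let the short side be w mm. Then w · w√2 = 0.38 m² = 380,000 mm².
w² = 380,000/√2, so w ≈ 518.4 mm; long side = w√2 ≈ 733.1 mm.

518 × 733 mm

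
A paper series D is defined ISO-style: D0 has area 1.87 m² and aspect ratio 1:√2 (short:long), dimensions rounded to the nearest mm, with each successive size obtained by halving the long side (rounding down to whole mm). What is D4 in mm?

287 × 406 mm

Let D0's short side be w mm. w · w√2 = 1.87 m² = 1,870,000 mm², so w ≈ 1149.9 mm and w√2 ≈ 1626.2 mm → D0 = 1150 × 1626 mm.
D1: ⌊1626/2⌋ × 1150 = 813 × 1150 mm
D2: ⌊1150/2⌋ × 813 = 575 × 813 mm
D3: ⌊813/2⌋ × 575 = 406 × 575 mm
D4: ⌊575/2⌋ × 406 = 287 × 406 mm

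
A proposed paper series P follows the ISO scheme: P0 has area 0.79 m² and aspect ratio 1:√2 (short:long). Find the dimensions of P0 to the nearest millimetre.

Let the short side be w mm. Then w · w√2 = 0.79 m² = 790,000 mm².
w² = 790,000/√2, so w ≈ 747.4 mm; long side = w√2 ≈ 1057.0 mm.

747 × 1057 mm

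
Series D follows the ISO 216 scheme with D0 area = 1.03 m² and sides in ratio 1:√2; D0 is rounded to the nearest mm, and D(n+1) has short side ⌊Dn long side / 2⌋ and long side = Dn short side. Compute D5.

150 × 213 mm

Let D0's short side be w mm. w · w√2 = 1.03 m² = 1,030,000 mm², so w ≈ 853.4 mm and w√2 ≈ 1206.9 mm → D0 = 853 × 1207 mm.
D1: ⌊1207/2⌋ × 853 = 603 × 853 mm
D2: ⌊853/2⌋ × 603 = 426 × 603 mm
D3: ⌊603/2⌋ × 426 = 301 × 426 mm
D4: ⌊426/2⌋ × 301 = 213 × 301 mm
D5: ⌊301/2⌋ × 213 = 150 × 213 mm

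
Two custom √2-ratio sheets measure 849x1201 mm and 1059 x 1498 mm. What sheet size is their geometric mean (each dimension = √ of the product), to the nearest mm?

948 × 1341 mm

Short side: √(849 · 1059) = √899091 ≈ 948.2 → 948 mm
Long side: √(1201 · 1498) = √1799098 ≈ 1341.3 → 1341 mm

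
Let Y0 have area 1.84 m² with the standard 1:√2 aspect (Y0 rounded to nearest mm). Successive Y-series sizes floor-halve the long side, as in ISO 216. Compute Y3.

Let Y0's short side be w mm. w · w√2 = 1.84 m² = 1,840,000 mm², so w ≈ 1140.6 mm and w√2 ≈ 1613.1 mm → Y0 = 1141 × 1613 mm.
Y1: ⌊1613/2⌋ × 1141 = 806 × 1141 mm
Y2: ⌊1141/2⌋ × 806 = 570 × 806 mm
Y3: ⌊806/2⌋ × 570 = 403 × 570 mm

403 × 570 mm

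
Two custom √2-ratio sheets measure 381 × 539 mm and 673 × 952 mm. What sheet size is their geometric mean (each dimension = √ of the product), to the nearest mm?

Short side: √(381 · 673) = √256413 ≈ 506.4 → 506 mm
Long side: √(539 · 952) = √513128 ≈ 716.3 → 716 mm

506 × 716 mm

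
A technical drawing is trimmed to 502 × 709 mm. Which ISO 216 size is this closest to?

Aspect ratio 709/502 ≈ 1.412 — close to the ISO √2 ≈ 1.414.
In the B-series (B0 = 1000 × 1414 mm): B2 = 500 × 707 mm.
Off by 4 mm total — nearest standard size.

B2 (500 × 707 mm)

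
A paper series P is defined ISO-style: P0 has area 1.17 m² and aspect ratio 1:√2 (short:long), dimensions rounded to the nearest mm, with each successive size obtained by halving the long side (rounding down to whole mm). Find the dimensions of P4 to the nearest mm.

Let P0's short side be w mm. w · w√2 = 1.17 m² = 1,170,000 mm², so w ≈ 909.6 mm and w√2 ≈ 1286.3 mm → P0 = 910 × 1286 mm.
P1: ⌊1286/2⌋ × 910 = 643 × 910 mm
P2: ⌊910/2⌋ × 643 = 455 × 643 mm
P3: ⌊643/2⌋ × 455 = 321 × 455 mm
P4: ⌊455/2⌋ × 321 = 227 × 321 mm

227 × 321 mm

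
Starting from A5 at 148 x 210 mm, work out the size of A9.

A6: ⌊210/2⌋ × 148 = 105 × 148 mm
A7: ⌊148/2⌋ × 105 = 74 × 105 mm
A8: ⌊105/2⌋ × 74 = 52 × 74 mm
A9: ⌊74/2⌋ × 52 = 37 × 52 mm

37 × 52 mm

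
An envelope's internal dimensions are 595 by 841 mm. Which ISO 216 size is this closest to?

A1 (594 × 841 mm)

Aspect ratio 841/595 ≈ 1.413 — close to the ISO √2 ≈ 1.414.
In the A-series (A0 area = 1 m²): A1 = 594 × 841 mm.
Off by 1 mm total — nearest standard size.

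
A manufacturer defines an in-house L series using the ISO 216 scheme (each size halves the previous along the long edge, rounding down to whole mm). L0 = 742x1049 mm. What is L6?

92 × 131 mm

L1: ⌊1049/2⌋ × 742 = 524 × 742 mm
L2: ⌊742/2⌋ × 524 = 371 × 524 mm
L3: ⌊524/2⌋ × 371 = 262 × 371 mm
L4: ⌊371/2⌋ × 262 = 185 × 262 mm
L5: ⌊262/2⌋ × 185 = 131 × 185 mm
L6: ⌊185/2⌋ × 131 = 92 × 131 mm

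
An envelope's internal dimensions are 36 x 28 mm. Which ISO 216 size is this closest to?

Aspect ratio 36/28 ≈ 1.286 (ISO target is √2 ≈ 1.414).
In the A-series (A0 area = 1 m²): A10 = 26 × 37 mm.
Off by 3 mm total — nearest standard size.

A10 (26 × 37 mm)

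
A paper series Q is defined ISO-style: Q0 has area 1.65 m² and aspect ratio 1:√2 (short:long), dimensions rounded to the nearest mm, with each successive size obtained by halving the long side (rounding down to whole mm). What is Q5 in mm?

191 × 270 mm

Let Q0's short side be w mm. w · w√2 = 1.65 m² = 1,650,000 mm², so w ≈ 1080.2 mm and w√2 ≈ 1527.6 mm → Q0 = 1080 × 1528 mm.
Q1: ⌊1528/2⌋ × 1080 = 764 × 1080 mm
Q2: ⌊1080/2⌋ × 764 = 540 × 764 mm
Q3: ⌊764/2⌋ × 540 = 382 × 540 mm
Q4: ⌊540/2⌋ × 382 = 270 × 382 mm
Q5: ⌊382/2⌋ × 270 = 191 × 270 mm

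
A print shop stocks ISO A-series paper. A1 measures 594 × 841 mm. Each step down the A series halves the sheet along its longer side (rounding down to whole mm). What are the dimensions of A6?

A2: ⌊841/2⌋ × 594 = 420 × 594 mm
A3: ⌊594/2⌋ × 420 = 297 × 420 mm
A4: ⌊420/2⌋ × 297 = 210 × 297 mm
A5: ⌊297/2⌋ × 210 = 148 × 210 mm
A6: ⌊210/2⌋ × 148 = 105 × 148 mm

105 × 148 mm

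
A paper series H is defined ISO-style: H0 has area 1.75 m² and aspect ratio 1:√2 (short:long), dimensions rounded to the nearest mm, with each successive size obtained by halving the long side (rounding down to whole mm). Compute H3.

Let H0's short side be w mm. w · w√2 = 1.75 m² = 1,750,000 mm², so w ≈ 1112.4 mm and w√2 ≈ 1573.2 mm → H0 = 1112 × 1573 mm.
H1: ⌊1573/2⌋ × 1112 = 786 × 1112 mm
H2: ⌊1112/2⌋ × 786 = 556 × 786 mm
H3: ⌊786/2⌋ × 556 = 393 × 556 mm

393 × 556 mm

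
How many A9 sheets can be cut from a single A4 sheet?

Each ISO step halves the sheet: 1 × A4 → 2 × A5 → 4 × A6 → 8 × A7 → …
From A4 to A9 is 5 halving steps: 2^5 = 32.

32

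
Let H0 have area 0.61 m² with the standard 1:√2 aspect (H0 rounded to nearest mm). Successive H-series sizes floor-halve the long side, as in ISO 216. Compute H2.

328 × 464 mm

Let H0's short side be w mm. w · w√2 = 0.61 m² = 610,000 mm², so w ≈ 656.8 mm and w√2 ≈ 928.8 mm → H0 = 657 × 929 mm.
H1: ⌊929/2⌋ × 657 = 464 × 657 mm
H2: ⌊657/2⌋ × 464 = 328 × 464 mm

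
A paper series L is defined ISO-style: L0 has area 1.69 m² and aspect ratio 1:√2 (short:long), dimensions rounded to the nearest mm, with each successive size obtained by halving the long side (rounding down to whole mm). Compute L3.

Let L0's short side be w mm. w · w√2 = 1.69 m² = 1,690,000 mm², so w ≈ 1093.2 mm and w√2 ≈ 1546.0 mm → L0 = 1093 × 1546 mm.
L1: ⌊1546/2⌋ × 1093 = 773 × 1093 mm
L2: ⌊1093/2⌋ × 773 = 546 × 773 mm
L3: ⌊773/2⌋ × 546 = 386 × 546 mm

386 × 546 mm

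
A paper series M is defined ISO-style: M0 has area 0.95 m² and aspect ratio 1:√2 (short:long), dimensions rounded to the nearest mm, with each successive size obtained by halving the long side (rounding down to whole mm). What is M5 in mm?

Let M0's short side be w mm. w · w√2 = 0.95 m² = 950,000 mm², so w ≈ 819.6 mm and w√2 ≈ 1159.1 mm → M0 = 820 × 1159 mm.
M1: ⌊1159/2⌋ × 820 = 579 × 820 mm
M2: ⌊820/2⌋ × 579 = 410 × 579 mm
M3: ⌊579/2⌋ × 410 = 289 × 410 mm
M4: ⌊410/2⌋ × 289 = 205 × 289 mm
M5: ⌊289/2⌋ × 205 = 144 × 205 mm

144 × 205 mm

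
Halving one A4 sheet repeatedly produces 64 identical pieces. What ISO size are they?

64 = 2^6, so 6 halving steps.
A4 → A5 → … → A10 after 6 steps.

A10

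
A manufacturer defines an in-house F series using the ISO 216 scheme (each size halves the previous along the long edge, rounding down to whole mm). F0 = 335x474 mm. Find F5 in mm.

F1: ⌊474/2⌋ × 335 = 237 × 335 mm
F2: ⌊335/2⌋ × 237 = 167 × 237 mm
F3: ⌊237/2⌋ × 167 = 118 × 167 mm
F4: ⌊167/2⌋ × 118 = 83 × 118 mm
F5: ⌊118/2⌋ × 83 = 59 × 83 mm

59 × 83 mm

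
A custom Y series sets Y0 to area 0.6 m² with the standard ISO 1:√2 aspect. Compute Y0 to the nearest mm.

Let the short side be w mm. Then w · w√2 = 0.6 m² = 600,000 mm².
w² = 600,000/√2, so w ≈ 651.4 mm; long side = w√2 ≈ 921.2 mm.

651 × 921 mm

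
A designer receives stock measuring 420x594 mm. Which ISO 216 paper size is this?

Aspect ratio 594/420 ≈ 1.414 — close to the ISO √2 ≈ 1.414.
In the A-series (A0 area = 1 m²): A2 = 420 × 594 mm.

A2 (420 × 594 mm)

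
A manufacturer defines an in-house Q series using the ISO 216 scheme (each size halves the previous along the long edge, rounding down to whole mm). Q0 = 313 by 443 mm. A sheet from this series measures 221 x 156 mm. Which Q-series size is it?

Q0: 313 × 443 mm
Q1: 221 × 313 mm
Q2: 156 × 221 mm
Q3: 110 × 156 mm
→ matches Q2.

Q2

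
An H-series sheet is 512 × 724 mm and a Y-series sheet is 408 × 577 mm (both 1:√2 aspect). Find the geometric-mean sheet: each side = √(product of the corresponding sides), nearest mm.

Short side: √(512 · 408) = √208896 ≈ 457.1 → 457 mm
Long side: √(724 · 577) = √417748 ≈ 646.3 → 646 mm

457 × 646 mm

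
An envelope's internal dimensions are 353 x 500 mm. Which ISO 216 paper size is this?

Aspect ratio 500/353 ≈ 1.416 — close to the ISO √2 ≈ 1.414.
In the B-series (B0 = 1000 × 1414 mm): B3 = 353 × 500 mm.

B3 (353 × 500 mm)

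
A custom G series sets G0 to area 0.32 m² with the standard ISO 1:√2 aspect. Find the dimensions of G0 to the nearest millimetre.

476 × 673 mm

Let the short side be w mm. Then w · w√2 = 0.32 m² = 320,000 mm².
w² = 320,000/√2, so w ≈ 475.7 mm; long side = w√2 ≈ 672.7 mm.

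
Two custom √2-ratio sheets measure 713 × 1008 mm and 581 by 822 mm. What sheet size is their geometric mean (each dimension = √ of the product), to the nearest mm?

644 × 910 mm

Short side: √(713 · 581) = √414253 ≈ 643.6 → 644 mm
Long side: √(1008 · 822) = √828576 ≈ 910.3 → 910 mm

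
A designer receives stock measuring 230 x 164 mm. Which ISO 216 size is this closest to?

C5 (162 × 229 mm)

Aspect ratio 230/164 ≈ 1.402 — close to the ISO √2 ≈ 1.414.
In the C-series (envelope sizes, between A and B): C5 = 162 × 229 mm.
Off by 3 mm total — nearest standard size.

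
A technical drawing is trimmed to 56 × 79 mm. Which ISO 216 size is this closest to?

C8 (57 × 81 mm)

Aspect ratio 79/56 ≈ 1.411 — close to the ISO √2 ≈ 1.414.
In the C-series (envelope sizes, between A and B): C8 = 57 × 81 mm.
Off by 3 mm total — nearest standard size.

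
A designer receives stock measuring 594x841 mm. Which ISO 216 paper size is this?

A1 (594 × 841 mm)

Aspect ratio 841/594 ≈ 1.416 — close to the ISO √2 ≈ 1.414.
In the A-series (A0 area = 1 m²): A1 = 594 × 841 mm.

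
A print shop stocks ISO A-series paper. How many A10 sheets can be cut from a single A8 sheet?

Each ISO step halves the sheet: 1 × A8 → 2 × A9 → 4 × A10
From A8 to A10 is 2 halving steps: 2^2 = 4.

4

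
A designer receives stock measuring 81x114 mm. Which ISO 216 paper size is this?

C7 (81 × 114 mm)

Aspect ratio 114/81 ≈ 1.407 — close to the ISO √2 ≈ 1.414.
In the C-series (envelope sizes, between A and B): C7 = 81 × 114 mm.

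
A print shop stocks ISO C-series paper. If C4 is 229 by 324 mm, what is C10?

C5: ⌊324/2⌋ × 229 = 162 × 229 mm
C6: ⌊229/2⌋ × 162 = 114 × 162 mm
C7: ⌊162/2⌋ × 114 = 81 × 114 mm
C8: ⌊114/2⌋ × 81 = 57 × 81 mm
C9: ⌊81/2⌋ × 57 = 40 × 57 mm
C10: ⌊57/2⌋ × 40 = 28 × 40 mm

28 × 40 mm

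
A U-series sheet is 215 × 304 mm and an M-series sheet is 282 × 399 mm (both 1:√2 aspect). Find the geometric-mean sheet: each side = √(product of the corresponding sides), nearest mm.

Short side: √(215 · 282) = √60630 ≈ 246.2 → 246 mm
Long side: √(304 · 399) = √121296 ≈ 348.3 → 348 mm

246 × 348 mm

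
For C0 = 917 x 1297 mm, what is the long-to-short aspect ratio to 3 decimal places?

1.414

1297 / 917 = 1.414
Matches √2 ≈ 1.414 — the ISO 216 defining ratio.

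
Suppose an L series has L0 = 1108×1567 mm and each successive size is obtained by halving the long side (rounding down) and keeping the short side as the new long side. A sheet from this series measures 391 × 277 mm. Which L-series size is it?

L4

L0: 1108 × 1567 mm
L1: 783 × 1108 mm
L2: 554 × 783 mm
L3: 391 × 554 mm
L4: 277 × 391 mm
L5: 195 × 277 mm
→ matches L4.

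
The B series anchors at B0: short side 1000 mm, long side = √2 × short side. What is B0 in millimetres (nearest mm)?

Short side = 1000 mm; long side = 1000√2 ≈ 1414.2 mm.

1000 × 1414 mm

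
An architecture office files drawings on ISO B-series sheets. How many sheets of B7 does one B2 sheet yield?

Each ISO step halves the sheet: 1 × B2 → 2 × B3 → 4 × B4 → 8 × B5 → …
From B2 to B7 is 5 halving steps: 2^5 = 32.

32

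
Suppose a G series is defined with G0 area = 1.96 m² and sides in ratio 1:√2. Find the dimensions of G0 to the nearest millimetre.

1177 × 1665 mm

Let the short side be w mm. Then w · w√2 = 1.96 m² = 1,960,000 mm².
w² = 1,960,000/√2, so w ≈ 1177.3 mm; long side = w√2 ≈ 1664.9 mm.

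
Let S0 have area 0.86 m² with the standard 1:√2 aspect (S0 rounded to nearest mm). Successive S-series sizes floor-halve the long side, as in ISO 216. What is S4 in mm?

195 × 275 mm

Let S0's short side be w mm. w · w√2 = 0.86 m² = 860,000 mm², so w ≈ 779.8 mm and w√2 ≈ 1102.8 mm → S0 = 780 × 1103 mm.
S1: ⌊1103/2⌋ × 780 = 551 × 780 mm
S2: ⌊780/2⌋ × 551 = 390 × 551 mm
S3: ⌊551/2⌋ × 390 = 275 × 390 mm
S4: ⌊390/2⌋ × 275 = 195 × 275 mm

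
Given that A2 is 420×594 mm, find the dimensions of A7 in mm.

74 × 105 mm

A3: ⌊594/2⌋ × 420 = 297 × 420 mm
A4: ⌊420/2⌋ × 297 = 210 × 297 mm
A5: ⌊297/2⌋ × 210 = 148 × 210 mm
A6: ⌊210/2⌋ × 148 = 105 × 148 mm
A7: ⌊148/2⌋ × 105 = 74 × 105 mm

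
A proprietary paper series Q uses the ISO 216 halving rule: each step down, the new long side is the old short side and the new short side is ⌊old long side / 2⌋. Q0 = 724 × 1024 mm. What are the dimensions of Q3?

Q1: ⌊1024/2⌋ × 724 = 512 × 724 mm
Q2: ⌊724/2⌋ × 512 = 362 × 512 mm
Q3: ⌊512/2⌋ × 362 = 256 × 362 mm

256 × 362 mm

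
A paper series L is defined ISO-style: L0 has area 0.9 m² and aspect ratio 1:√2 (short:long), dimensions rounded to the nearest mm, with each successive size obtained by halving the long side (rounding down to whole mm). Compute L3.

282 × 399 mm

Let L0's short side be w mm. w · w√2 = 0.9 m² = 900,000 mm², so w ≈ 797.7 mm and w√2 ≈ 1128.2 mm → L0 = 798 × 1128 mm.
L1: ⌊1128/2⌋ × 798 = 564 × 798 mm
L2: ⌊798/2⌋ × 564 = 399 × 564 mm
L3: ⌊564/2⌋ × 399 = 282 × 399 mm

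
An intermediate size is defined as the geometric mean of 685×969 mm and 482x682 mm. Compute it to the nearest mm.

575 × 813 mm

Short side: √(685 · 482) = √330170 ≈ 574.6 → 575 mm
Long side: √(969 · 682) = √660858 ≈ 812.9 → 813 mm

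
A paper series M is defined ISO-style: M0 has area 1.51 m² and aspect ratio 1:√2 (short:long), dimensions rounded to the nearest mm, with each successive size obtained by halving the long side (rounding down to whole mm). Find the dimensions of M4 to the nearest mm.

Let M0's short side be w mm. w · w√2 = 1.51 m² = 1,510,000 mm², so w ≈ 1033.3 mm and w√2 ≈ 1461.3 mm → M0 = 1033 × 1461 mm.
M1: ⌊1461/2⌋ × 1033 = 730 × 1033 mm
M2: ⌊1033/2⌋ × 730 = 516 × 730 mm
M3: ⌊730/2⌋ × 516 = 365 × 516 mm
M4: ⌊516/2⌋ × 365 = 258 × 365 mm

258 × 365 mm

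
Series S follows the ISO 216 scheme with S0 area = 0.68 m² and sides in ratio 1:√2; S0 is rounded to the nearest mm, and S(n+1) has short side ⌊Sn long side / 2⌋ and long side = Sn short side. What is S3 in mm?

245 × 346 mm

Let S0's short side be w mm. w · w√2 = 0.68 m² = 680,000 mm², so w ≈ 693.4 mm and w√2 ≈ 980.6 mm → S0 = 693 × 981 mm.
S1: ⌊981/2⌋ × 693 = 490 × 693 mm
S2: ⌊693/2⌋ × 490 = 346 × 490 mm
S3: ⌊490/2⌋ × 346 = 245 × 346 mm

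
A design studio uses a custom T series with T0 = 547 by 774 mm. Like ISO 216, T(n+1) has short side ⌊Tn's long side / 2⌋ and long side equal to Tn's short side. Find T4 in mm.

136 × 193 mm

T1 = 387 × 547 mm (from T0 by 1 halving).
T2: ⌊547/2⌋ × 387 = 273 × 387 mm
T3: ⌊387/2⌋ × 273 = 193 × 273 mm
T4: ⌊273/2⌋ × 193 = 136 × 193 mm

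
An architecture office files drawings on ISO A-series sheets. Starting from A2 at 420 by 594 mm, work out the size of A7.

74 × 105 mm

A3: ⌊594/2⌋ × 420 = 297 × 420 mm
A4: ⌊420/2⌋ × 297 = 210 × 297 mm
A5: ⌊297/2⌋ × 210 = 148 × 210 mm
A6: ⌊210/2⌋ × 148 = 105 × 148 mm
A7: ⌊148/2⌋ × 105 = 74 × 105 mm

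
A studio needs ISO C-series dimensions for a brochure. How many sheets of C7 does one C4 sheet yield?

8

Each ISO step halves the sheet: 1 × C4 → 2 × C5 → 4 × C6 → 8 × C7
From C4 to C7 is 3 halving steps: 2^3 = 8.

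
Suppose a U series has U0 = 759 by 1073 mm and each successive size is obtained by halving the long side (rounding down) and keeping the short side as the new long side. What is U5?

U1: ⌊1073/2⌋ × 759 = 536 × 759 mm
U2: ⌊759/2⌋ × 536 = 379 × 536 mm
U3: ⌊536/2⌋ × 379 = 268 × 379 mm
U4: ⌊379/2⌋ × 268 = 189 × 268 mm
U5: ⌊268/2⌋ × 189 = 134 × 189 mm

134 × 189 mm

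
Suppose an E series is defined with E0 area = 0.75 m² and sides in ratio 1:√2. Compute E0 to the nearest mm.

Let the short side be w mm. Then w · w√2 = 0.75 m² = 750,000 mm².
w² = 750,000/√2, so w ≈ 728.2 mm; long side = w√2 ≈ 1029.9 mm.

728 × 1030 mm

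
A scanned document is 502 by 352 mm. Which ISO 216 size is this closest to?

Aspect ratio 502/352 ≈ 1.426 — close to the ISO √2 ≈ 1.414.
In the B-series (B0 = 1000 × 1414 mm): B3 = 353 × 500 mm.
Off by 3 mm total — nearest standard size.

B3 (353 × 500 mm)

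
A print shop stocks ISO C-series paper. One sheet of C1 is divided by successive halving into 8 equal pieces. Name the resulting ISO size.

8 = 2^3, so 3 halving steps.
C1 → C2 → … → C4 after 3 steps.

C4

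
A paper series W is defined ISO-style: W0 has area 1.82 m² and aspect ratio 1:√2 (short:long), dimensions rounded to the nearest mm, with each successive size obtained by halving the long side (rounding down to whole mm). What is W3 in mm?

Let W0's short side be w mm. w · w√2 = 1.82 m² = 1,820,000 mm², so w ≈ 1134.4 mm and w√2 ≈ 1604.3 mm → W0 = 1134 × 1604 mm.
W1: ⌊1604/2⌋ × 1134 = 802 × 1134 mm
W2: ⌊1134/2⌋ × 802 = 567 × 802 mm
W3: ⌊802/2⌋ × 567 = 401 × 567 mm

401 × 567 mm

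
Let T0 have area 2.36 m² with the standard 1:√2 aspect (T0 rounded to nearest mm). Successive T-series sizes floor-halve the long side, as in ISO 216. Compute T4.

323 × 456 mm

Let T0's short side be w mm. w · w√2 = 2.36 m² = 2,360,000 mm², so w ≈ 1291.8 mm and w√2 ≈ 1826.9 mm → T0 = 1292 × 1827 mm.
T1: ⌊1827/2⌋ × 1292 = 913 × 1292 mm
T2: ⌊1292/2⌋ × 913 = 646 × 913 mm
T3: ⌊913/2⌋ × 646 = 456 × 646 mm
T4: ⌊646/2⌋ × 456 = 323 × 456 mm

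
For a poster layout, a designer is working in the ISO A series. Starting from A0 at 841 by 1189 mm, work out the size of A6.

105 × 148 mm

A1: ⌊1189/2⌋ × 841 = 594 × 841 mm
A2: ⌊841/2⌋ × 594 = 420 × 594 mm
A3: ⌊594/2⌋ × 420 = 297 × 420 mm
A4: ⌊420/2⌋ × 297 = 210 × 297 mm
A5: ⌊297/2⌋ × 210 = 148 × 210 mm
A6: ⌊210/2⌋ × 148 = 105 × 148 mm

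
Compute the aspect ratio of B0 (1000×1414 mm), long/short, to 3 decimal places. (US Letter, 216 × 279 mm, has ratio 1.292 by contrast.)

1.414

1414 / 1000 = 1.414
Matches √2 ≈ 1.414 — the ISO 216 defining ratio.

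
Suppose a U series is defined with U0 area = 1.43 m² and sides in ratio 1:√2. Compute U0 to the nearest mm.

Let the short side be w mm. Then w · w√2 = 1.43 m² = 1,430,000 mm².
w² = 1,430,000/√2, so w ≈ 1005.6 mm; long side = w√2 ≈ 1422.1 mm.

1006 × 1422 mm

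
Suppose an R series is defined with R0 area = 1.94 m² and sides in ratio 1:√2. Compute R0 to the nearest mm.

Let the short side be w mm. Then w · w√2 = 1.94 m² = 1,940,000 mm².
w² = 1,940,000/√2, so w ≈ 1171.2 mm; long side = w√2 ≈ 1656.4 mm.

1171 × 1656 mm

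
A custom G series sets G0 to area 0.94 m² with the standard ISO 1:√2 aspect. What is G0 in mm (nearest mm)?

Let the short side be w mm. Then w · w√2 = 0.94 m² = 940,000 mm².
w² = 940,000/√2, so w ≈ 815.3 mm; long side = w√2 ≈ 1153.0 mm.

815 × 1153 mm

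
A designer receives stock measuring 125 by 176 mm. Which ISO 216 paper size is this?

Aspect ratio 176/125 ≈ 1.408 — close to the ISO √2 ≈ 1.414.
In the B-series (B0 = 1000 × 1414 mm): B6 = 125 × 176 mm.

B6 (125 × 176 mm)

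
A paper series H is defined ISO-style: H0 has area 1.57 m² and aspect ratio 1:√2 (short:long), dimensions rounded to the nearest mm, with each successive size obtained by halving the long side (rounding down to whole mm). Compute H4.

Let H0's short side be w mm. w · w√2 = 1.57 m² = 1,570,000 mm², so w ≈ 1053.6 mm and w√2 ≈ 1490.1 mm → H0 = 1054 × 1490 mm.
H1: ⌊1490/2⌋ × 1054 = 745 × 1054 mm
H2: ⌊1054/2⌋ × 745 = 527 × 745 mm
H3: ⌊745/2⌋ × 527 = 372 × 527 mm
H4: ⌊527/2⌋ × 372 = 263 × 372 mm

263 × 372 mm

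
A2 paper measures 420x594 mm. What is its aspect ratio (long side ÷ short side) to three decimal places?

594 / 420 = 1.414
Matches √2 ≈ 1.414 — the ISO 216 defining ratio.

1.414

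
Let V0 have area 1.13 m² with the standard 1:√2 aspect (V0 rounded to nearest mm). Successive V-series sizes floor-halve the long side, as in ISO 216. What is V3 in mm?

Let V0's short side be w mm. w · w√2 = 1.13 m² = 1,130,000 mm², so w ≈ 893.9 mm and w√2 ≈ 1264.1 mm → V0 = 894 × 1264 mm.
V1: ⌊1264/2⌋ × 894 = 632 × 894 mm
V2: ⌊894/2⌋ × 632 = 447 × 632 mm
V3: ⌊632/2⌋ × 447 = 316 × 447 mm

316 × 447 mm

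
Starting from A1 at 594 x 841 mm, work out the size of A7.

74 × 105 mm

A2: ⌊841/2⌋ × 594 = 420 × 594 mm
A3: ⌊594/2⌋ × 420 = 297 × 420 mm
A4: ⌊420/2⌋ × 297 = 210 × 297 mm
A5: ⌊297/2⌋ × 210 = 148 × 210 mm
A6: ⌊210/2⌋ × 148 = 105 × 148 mm
A7: ⌊148/2⌋ × 105 = 74 × 105 mm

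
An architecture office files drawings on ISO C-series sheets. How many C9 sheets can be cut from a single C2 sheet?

128

C2 = 458 × 648 mm; C9 = 40 × 57 mm.
Each halving step doubles the count; 7 steps from C2 to C9.
2^7 = 128.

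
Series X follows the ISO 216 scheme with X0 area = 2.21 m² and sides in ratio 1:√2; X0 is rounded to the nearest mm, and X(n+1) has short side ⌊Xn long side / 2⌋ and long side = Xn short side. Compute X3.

Let X0's short side be w mm. w · w√2 = 2.21 m² = 2,210,000 mm², so w ≈ 1250.1 mm and w√2 ≈ 1767.9 mm → X0 = 1250 × 1768 mm.
X1: ⌊1768/2⌋ × 1250 = 884 × 1250 mm
X2: ⌊1250/2⌋ × 884 = 625 × 884 mm
X3: ⌊884/2⌋ × 625 = 442 × 625 mm

442 × 625 mm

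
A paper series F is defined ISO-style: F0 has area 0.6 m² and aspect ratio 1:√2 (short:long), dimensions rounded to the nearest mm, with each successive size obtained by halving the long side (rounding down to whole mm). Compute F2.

Let F0's short side be w mm. w · w√2 = 0.6 m² = 600,000 mm², so w ≈ 651.4 mm and w√2 ≈ 921.2 mm → F0 = 651 × 921 mm.
F1: ⌊921/2⌋ × 651 = 460 × 651 mm
F2: ⌊651/2⌋ × 460 = 325 × 460 mm

325 × 460 mm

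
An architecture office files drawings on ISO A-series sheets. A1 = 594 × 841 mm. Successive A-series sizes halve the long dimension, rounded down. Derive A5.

148 × 210 mm

A2: ⌊841/2⌋ × 594 = 420 × 594 mm
A3: ⌊594/2⌋ × 420 = 297 × 420 mm
A4: ⌊420/2⌋ × 297 = 210 × 297 mm
A5: ⌊297/2⌋ × 210 = 148 × 210 mm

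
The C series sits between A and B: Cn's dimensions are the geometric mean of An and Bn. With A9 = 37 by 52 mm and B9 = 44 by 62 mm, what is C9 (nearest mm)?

Short side: √(37 · 44) = √1628 ≈ 40.3 → 40 mm
Long side: √(52 · 62) = √3224 ≈ 56.8 → 57 mm

40 × 57 mm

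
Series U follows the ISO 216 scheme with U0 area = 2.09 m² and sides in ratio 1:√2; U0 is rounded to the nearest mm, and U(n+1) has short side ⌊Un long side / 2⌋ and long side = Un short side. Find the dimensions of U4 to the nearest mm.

304 × 429 mm

Let U0's short side be w mm. w · w√2 = 2.09 m² = 2,090,000 mm², so w ≈ 1215.7 mm and w√2 ≈ 1719.2 mm → U0 = 1216 × 1719 mm.
U1: ⌊1719/2⌋ × 1216 = 859 × 1216 mm
U2: ⌊1216/2⌋ × 859 = 608 × 859 mm
U3: ⌊859/2⌋ × 608 = 429 × 608 mm
U4: ⌊608/2⌋ × 429 = 304 × 429 mm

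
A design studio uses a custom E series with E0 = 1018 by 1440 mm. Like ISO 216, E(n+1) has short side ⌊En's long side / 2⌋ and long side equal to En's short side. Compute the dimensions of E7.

E1 = 720 × 1018 mm (from E0 by 1 halving).
E2: ⌊1018/2⌋ × 720 = 509 × 720 mm
E3: ⌊720/2⌋ × 509 = 360 × 509 mm
E4: ⌊509/2⌋ × 360 = 254 × 360 mm
E5: ⌊360/2⌋ × 254 = 180 × 254 mm
E6: ⌊254/2⌋ × 180 = 127 × 180 mm
E7: ⌊180/2⌋ × 127 = 90 × 127 mm

90 × 127 mm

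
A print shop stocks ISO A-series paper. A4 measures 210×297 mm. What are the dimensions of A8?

52 × 74 mm

A5: ⌊297/2⌋ × 210 = 148 × 210 mm
A6: ⌊210/2⌋ × 148 = 105 × 148 mm
A7: ⌊148/2⌋ × 105 = 74 × 105 mm
A8: ⌊105/2⌋ × 74 = 52 × 74 mm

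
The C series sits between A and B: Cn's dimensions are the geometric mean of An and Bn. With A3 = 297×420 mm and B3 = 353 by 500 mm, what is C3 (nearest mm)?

Short side: √(297 · 353) = √104841 ≈ 323.8 → 324 mm
Long side: √(420 · 500) = √210000 ≈ 458.3 → 458 mm

324 × 458 mm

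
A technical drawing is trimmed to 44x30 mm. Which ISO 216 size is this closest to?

B10 (31 × 44 mm)

Aspect ratio 44/30 ≈ 1.467 (ISO target is √2 ≈ 1.414).
In the B-series (B0 = 1000 × 1414 mm): B10 = 31 × 44 mm.
Off by 1 mm total — nearest standard size.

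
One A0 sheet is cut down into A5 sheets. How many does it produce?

32

A0 = 841 × 1189 mm; A5 = 148 × 210 mm.
Each halving step doubles the count; 5 steps from A0 to A5.
2^5 = 32.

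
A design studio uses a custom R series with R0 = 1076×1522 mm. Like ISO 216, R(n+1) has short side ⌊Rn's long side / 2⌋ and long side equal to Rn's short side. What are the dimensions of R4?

269 × 380 mm

R1 = 761 × 1076 mm (from R0 by 1 halving).
R2: ⌊1076/2⌋ × 761 = 538 × 761 mm
R3: ⌊761/2⌋ × 538 = 380 × 538 mm
R4: ⌊538/2⌋ × 380 = 269 × 380 mm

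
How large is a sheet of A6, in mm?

105 × 148 mm

A0 = 841 × 1189 mm (A0 has area 1 m², aspect 1:√2).
A1: ⌊1189/2⌋ × 841 = 594 × 841 mm
A2: ⌊841/2⌋ × 594 = 420 × 594 mm
A3: ⌊594/2⌋ × 420 = 297 × 420 mm
A4: ⌊420/2⌋ × 297 = 210 × 297 mm
A5: ⌊297/2⌋ × 210 = 148 × 210 mm
A6: ⌊210/2⌋ × 148 = 105 × 148 mm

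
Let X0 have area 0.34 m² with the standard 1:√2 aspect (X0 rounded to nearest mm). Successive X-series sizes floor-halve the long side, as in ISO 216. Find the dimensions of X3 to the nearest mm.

173 × 245 mm

Let X0's short side be w mm. w · w√2 = 0.34 m² = 340,000 mm², so w ≈ 490.3 mm and w√2 ≈ 693.4 mm → X0 = 490 × 693 mm.
X1: ⌊693/2⌋ × 490 = 346 × 490 mm
X2: ⌊490/2⌋ × 346 = 245 × 346 mm
X3: ⌊346/2⌋ × 245 = 173 × 245 mm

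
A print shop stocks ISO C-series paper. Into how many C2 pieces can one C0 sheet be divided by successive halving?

C0 = 917 × 1297 mm; C2 = 458 × 648 mm.
Each halving step doubles the count; 2 steps from C0 to C2.
2^2 = 4.

4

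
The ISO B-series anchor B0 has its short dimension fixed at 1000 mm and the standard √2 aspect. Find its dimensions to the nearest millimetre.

Short side = 1000 mm; long side = 1000√2 ≈ 1414.2 mm.

1000 × 1414 mm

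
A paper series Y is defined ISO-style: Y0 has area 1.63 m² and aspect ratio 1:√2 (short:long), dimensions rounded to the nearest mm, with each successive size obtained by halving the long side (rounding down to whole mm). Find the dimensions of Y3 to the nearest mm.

Let Y0's short side be w mm. w · w√2 = 1.63 m² = 1,630,000 mm², so w ≈ 1073.6 mm and w√2 ≈ 1518.3 mm → Y0 = 1074 × 1518 mm.
Y1: ⌊1518/2⌋ × 1074 = 759 × 1074 mm
Y2: ⌊1074/2⌋ × 759 = 537 × 759 mm
Y3: ⌊759/2⌋ × 537 = 379 × 537 mm

379 × 537 mm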